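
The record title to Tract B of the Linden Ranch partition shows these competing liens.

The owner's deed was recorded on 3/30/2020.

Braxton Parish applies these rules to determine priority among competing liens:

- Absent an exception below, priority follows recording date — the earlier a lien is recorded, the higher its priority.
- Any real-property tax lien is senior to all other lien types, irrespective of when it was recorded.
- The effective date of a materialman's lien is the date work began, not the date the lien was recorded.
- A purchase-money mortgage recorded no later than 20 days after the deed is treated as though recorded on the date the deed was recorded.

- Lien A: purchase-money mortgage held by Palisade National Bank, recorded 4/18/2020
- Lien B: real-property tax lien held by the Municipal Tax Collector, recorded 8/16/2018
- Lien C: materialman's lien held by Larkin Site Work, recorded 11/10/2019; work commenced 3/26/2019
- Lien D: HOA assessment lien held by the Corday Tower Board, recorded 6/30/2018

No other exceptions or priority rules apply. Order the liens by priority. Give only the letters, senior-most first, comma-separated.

B, D, C, A

Effective dates: A relates back to the deed date 3/30/2020; C is treated as recorded 3/26/2019, the work-commencement date.
B, as a real-property tax lien, has superpriority and ranks first.
Remaining liens by effective date: D (6/30/2018), C (3/26/2019), A (3/30/2020).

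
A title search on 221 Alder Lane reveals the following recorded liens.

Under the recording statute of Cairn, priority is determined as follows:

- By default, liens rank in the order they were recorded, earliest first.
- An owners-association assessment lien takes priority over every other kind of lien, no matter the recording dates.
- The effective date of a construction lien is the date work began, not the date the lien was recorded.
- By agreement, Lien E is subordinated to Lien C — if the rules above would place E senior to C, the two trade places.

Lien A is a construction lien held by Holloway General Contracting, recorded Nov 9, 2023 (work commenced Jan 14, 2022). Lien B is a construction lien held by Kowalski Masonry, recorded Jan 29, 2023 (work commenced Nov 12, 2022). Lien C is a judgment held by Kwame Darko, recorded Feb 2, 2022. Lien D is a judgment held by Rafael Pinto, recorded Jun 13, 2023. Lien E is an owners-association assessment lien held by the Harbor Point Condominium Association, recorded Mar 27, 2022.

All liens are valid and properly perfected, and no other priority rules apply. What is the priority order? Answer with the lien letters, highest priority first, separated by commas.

Effective dates after the stated exceptions: A's effective date is Jan 14, 2022, when work began; B relates back to Nov 12, 2022 (work commenced).
As an owners-association assessment lien, E is senior to every other lien.
Among the remaining liens, by effective date: A (Jan 14, 2022), C (Feb 2, 2022), B (Nov 12, 2022), D (Jun 13, 2023).
E is senior to C before the subordination, so the two trade places.

C, A, E, B, D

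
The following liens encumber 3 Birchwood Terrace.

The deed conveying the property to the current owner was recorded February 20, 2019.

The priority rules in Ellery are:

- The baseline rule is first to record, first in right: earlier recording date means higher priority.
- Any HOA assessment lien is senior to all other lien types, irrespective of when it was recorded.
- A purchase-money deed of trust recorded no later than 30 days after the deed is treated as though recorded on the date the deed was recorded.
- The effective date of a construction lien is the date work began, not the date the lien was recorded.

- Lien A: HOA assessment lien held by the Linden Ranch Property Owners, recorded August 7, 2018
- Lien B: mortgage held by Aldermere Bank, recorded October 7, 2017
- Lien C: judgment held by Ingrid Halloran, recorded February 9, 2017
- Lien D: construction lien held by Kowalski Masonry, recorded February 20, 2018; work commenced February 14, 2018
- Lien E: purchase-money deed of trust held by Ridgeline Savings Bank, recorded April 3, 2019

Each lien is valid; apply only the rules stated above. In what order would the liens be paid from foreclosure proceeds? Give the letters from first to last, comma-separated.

Effective dates after the stated exceptions: D's effective date is February 14, 2018, when work began; E missed the 30-day window (42 days after the deed), so its recording date stands.
A is an HOA assessment lien and takes priority over every other lien.
The other liens, earliest effective date first: C (February 9, 2017), B (October 7, 2017), D (February 14, 2018), E (April 3, 2019).

A, C, B, D, E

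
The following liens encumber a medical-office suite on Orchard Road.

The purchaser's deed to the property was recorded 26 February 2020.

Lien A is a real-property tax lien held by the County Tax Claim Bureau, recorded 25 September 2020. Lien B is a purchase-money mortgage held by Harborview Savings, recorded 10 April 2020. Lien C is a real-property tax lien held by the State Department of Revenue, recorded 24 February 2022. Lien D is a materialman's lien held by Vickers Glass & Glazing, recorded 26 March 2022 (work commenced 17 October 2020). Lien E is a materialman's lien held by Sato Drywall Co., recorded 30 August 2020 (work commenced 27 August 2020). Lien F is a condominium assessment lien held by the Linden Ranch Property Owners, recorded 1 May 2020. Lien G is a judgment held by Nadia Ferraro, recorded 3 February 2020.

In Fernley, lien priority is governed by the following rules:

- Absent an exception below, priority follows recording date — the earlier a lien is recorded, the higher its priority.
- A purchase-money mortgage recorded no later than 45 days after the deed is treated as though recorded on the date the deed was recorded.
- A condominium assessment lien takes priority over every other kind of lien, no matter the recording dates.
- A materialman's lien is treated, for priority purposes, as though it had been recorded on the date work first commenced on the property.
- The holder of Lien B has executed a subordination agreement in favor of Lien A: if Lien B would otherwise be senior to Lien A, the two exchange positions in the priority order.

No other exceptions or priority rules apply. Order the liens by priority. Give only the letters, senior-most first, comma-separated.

F, G, A, E, B, D, C

First, effective dates: B relates back to the deed date 26 February 2020; D is treated as recorded 17 October 2020, the work-commencement date; E is treated as recorded 27 August 2020, the work-commencement date.
As a condominium assessment lien, F is senior to every other lien.
Remaining liens by effective date: G (3 February 2020), B (26 February 2020), E (27 August 2020), A (25 September 2020), D (17 October 2020), C (24 February 2022).
The subordination applies — B was senior to A — so B and A swap.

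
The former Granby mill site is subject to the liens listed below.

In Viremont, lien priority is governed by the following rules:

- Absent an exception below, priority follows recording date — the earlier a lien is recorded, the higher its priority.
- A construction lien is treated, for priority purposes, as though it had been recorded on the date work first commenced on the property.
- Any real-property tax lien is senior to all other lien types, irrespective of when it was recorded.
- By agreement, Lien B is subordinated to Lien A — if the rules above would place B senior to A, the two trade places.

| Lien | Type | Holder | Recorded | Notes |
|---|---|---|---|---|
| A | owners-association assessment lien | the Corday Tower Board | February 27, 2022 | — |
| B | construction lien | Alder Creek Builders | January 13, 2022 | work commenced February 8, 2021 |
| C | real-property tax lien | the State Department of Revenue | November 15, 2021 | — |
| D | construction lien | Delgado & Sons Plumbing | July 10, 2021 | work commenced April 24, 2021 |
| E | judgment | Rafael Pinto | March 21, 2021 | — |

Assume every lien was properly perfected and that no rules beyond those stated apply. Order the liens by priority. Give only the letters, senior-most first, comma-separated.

Adjusting effective dates: B relates back to February 8, 2021 (work commenced); D's effective date is April 24, 2021, when work began.
C is a real-property tax lien, so it outranks all other liens regardless of date.
Ordering the rest by effective date: B (February 8, 2021), E (March 21, 2021), D (April 24, 2021), A (February 27, 2022).
Because B would otherwise rank above A, the subordination swaps them.

C, A, E, D, B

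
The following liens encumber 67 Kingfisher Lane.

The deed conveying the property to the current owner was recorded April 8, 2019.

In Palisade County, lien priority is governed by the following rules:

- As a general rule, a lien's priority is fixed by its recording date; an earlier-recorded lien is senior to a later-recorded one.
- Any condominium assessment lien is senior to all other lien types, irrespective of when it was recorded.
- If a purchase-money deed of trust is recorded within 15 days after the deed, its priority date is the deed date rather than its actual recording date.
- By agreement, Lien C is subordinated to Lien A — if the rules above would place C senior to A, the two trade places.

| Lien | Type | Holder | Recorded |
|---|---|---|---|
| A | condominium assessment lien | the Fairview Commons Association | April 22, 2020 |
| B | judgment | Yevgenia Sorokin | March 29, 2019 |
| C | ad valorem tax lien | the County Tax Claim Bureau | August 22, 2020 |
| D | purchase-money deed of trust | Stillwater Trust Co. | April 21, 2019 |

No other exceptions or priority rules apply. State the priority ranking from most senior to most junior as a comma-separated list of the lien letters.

Adjusting effective dates: D relates back to the deed date April 8, 2019.
A, as a condominium assessment lien, has superpriority and ranks first.
Remaining liens by effective date: B (March 29, 2019), D (April 8, 2019), C (August 22, 2020).
C is already junior to A, so the subordination agreement changes nothing.

A, B, D, C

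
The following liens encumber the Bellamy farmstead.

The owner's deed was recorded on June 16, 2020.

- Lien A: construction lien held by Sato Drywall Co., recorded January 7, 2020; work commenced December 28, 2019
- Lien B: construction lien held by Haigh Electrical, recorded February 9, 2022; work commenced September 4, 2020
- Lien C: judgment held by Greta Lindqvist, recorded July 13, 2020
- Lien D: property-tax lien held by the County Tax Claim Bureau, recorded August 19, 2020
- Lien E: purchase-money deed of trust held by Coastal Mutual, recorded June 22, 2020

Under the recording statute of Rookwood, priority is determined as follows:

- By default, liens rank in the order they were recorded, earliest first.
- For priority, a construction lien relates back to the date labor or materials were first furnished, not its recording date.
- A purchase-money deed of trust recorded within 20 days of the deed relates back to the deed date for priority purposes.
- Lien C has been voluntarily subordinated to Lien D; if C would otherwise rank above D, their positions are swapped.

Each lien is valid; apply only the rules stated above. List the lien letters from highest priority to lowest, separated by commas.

A, E, D, C, B

First, effective dates: A is treated as recorded December 28, 2019, the work-commencement date; B's effective date is September 4, 2020, when work began; E was recorded within the 20-day window, so its effective date is the deed date June 16, 2020.
By effective date, earliest first: A (December 28, 2019), E (June 16, 2020), C (July 13, 2020), D (August 19, 2020), B (September 4, 2020).
C would otherwise be senior to D, so under the subordination agreement C and D exchange positions.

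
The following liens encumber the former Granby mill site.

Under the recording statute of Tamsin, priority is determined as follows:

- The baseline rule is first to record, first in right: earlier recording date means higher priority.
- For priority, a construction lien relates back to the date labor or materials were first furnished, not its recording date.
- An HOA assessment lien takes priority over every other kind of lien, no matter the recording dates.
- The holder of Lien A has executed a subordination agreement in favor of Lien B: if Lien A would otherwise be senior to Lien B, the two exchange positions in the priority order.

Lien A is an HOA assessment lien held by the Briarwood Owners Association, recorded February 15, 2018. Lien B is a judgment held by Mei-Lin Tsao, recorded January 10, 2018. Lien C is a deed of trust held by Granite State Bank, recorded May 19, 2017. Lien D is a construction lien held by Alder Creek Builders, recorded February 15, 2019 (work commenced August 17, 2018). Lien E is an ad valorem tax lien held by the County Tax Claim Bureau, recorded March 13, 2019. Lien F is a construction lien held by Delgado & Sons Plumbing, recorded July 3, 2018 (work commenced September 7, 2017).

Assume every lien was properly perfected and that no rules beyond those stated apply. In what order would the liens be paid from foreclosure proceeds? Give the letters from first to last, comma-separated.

B, C, F, A, D, E

Effective dates: D relates back to August 17, 2018 (work commenced); F is treated as recorded September 7, 2017, the work-commencement date.
A is an HOA assessment lien, so it outranks all other liens regardless of date.
Remaining liens by effective date: C (May 19, 2017), F (September 7, 2017), B (January 10, 2018), D (August 17, 2018), E (March 13, 2019).
The subordination applies — A was senior to B — so A and B swap.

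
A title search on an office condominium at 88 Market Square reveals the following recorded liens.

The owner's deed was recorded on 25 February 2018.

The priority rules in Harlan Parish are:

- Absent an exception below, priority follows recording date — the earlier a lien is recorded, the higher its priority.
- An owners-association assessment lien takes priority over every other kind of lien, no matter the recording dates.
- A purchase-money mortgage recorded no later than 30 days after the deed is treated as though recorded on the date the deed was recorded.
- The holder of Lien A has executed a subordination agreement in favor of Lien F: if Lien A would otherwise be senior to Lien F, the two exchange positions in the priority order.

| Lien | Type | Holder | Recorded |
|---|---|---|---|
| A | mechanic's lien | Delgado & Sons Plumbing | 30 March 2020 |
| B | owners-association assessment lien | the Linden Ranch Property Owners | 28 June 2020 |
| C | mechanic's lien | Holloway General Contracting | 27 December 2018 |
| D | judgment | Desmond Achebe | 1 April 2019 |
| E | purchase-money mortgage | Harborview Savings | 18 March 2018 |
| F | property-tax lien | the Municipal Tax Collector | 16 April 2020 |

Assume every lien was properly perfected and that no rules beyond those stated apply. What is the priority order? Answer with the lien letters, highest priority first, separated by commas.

First, effective dates: E's effective date is the deed date, 25 February 2018.
B, as an owners-association assessment lien, has superpriority and ranks first.
Ordering the rest by effective date: E (25 February 2018), C (27 December 2018), D (1 April 2019), A (30 March 2020), F (16 April 2020).
Because A would otherwise rank above F, the subordination swaps them.

B, E, C, D, F, A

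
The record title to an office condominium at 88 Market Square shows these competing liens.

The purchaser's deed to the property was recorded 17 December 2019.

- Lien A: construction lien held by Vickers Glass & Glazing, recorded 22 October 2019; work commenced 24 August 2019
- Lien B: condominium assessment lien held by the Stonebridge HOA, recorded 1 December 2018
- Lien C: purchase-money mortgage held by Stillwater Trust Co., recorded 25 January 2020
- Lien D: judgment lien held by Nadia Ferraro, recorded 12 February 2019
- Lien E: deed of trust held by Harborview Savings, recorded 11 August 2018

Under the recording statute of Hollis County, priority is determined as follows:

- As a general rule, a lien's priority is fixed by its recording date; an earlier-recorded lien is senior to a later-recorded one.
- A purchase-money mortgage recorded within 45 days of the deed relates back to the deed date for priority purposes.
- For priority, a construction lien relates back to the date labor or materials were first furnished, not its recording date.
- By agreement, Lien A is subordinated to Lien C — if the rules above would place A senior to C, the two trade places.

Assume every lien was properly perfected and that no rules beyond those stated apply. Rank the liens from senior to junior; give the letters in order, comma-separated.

Effective dates after the stated exceptions: A is treated as recorded 24 August 2019, the work-commencement date; C was recorded within the 45-day window, so its effective date is the deed date 17 December 2019.
Ordering by effective date: E (11 August 2018), B (1 December 2018), D (12 February 2019), A (24 August 2019), C (17 December 2019).
Because A would otherwise rank above C, the subordination swaps them.

E, B, D, C, A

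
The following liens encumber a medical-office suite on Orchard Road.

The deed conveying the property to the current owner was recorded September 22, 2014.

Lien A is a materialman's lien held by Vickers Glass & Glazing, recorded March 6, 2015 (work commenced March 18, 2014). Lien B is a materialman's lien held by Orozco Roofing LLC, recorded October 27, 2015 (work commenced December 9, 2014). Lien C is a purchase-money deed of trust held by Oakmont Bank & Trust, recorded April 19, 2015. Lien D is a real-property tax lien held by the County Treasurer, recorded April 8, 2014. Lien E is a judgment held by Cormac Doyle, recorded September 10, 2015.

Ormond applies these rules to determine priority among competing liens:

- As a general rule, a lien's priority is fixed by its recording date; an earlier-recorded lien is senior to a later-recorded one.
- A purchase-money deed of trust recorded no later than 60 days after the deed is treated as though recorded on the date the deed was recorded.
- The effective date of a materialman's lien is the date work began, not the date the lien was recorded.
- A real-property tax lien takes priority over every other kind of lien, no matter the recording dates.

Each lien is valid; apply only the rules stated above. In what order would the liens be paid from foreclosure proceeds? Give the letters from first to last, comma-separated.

D, A, B, C, E

Adjusting effective dates: A relates back to March 18, 2014 (work commenced); B is treated as recorded December 9, 2014, the work-commencement date; C was recorded 209 days after the deed, outside the 60-day window, so it keeps its recording date.
As a real-property tax lien, D is senior to every other lien.
Among the remaining liens, by effective date: A (March 18, 2014), B (December 9, 2014), C (April 19, 2015), E (September 10, 2015).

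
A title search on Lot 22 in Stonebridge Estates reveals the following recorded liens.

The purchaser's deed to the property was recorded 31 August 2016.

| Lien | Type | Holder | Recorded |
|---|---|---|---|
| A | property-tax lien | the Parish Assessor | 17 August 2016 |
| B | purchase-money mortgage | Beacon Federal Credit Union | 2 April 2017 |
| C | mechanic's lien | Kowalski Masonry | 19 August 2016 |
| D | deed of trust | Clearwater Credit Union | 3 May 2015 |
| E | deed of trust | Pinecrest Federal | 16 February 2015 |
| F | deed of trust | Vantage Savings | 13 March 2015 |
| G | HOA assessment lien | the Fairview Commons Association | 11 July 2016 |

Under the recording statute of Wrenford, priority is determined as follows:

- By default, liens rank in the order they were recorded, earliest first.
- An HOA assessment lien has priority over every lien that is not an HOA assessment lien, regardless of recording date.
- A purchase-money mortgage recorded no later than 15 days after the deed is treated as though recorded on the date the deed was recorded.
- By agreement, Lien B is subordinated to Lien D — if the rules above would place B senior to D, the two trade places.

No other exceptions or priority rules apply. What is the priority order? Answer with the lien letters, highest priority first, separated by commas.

G, E, F, D, A, C, B

Effective dates: B was recorded 214 days after the deed, outside the 15-day window, so it keeps its recording date.
G is an HOA assessment lien, so it outranks all other liens regardless of date.
Among the remaining liens, by effective date: E (16 February 2015), F (13 March 2015), D (3 May 2015), A (17 August 2016), C (19 August 2016), B (2 April 2017).
B is already junior to D, so the subordination agreement changes nothing.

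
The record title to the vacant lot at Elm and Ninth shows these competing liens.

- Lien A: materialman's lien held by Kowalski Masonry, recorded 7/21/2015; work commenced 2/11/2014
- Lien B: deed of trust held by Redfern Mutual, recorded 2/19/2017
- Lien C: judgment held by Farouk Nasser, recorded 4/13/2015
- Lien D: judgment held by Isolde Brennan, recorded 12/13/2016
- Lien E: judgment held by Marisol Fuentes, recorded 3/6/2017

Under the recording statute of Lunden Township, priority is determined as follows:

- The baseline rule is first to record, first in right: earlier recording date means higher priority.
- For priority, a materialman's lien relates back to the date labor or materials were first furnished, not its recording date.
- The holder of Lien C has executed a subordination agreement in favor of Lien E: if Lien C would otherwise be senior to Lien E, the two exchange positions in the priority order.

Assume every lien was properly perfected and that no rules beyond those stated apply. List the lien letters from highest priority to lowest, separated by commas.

Effective dates: A is treated as recorded 2/11/2014, the work-commencement date.
Sorted by effective date: A (2/11/2014), C (4/13/2015), D (12/13/2016), B (2/19/2017), E (3/6/2017).
Because C would otherwise rank above E, the subordination swaps them.

A, E, D, B, C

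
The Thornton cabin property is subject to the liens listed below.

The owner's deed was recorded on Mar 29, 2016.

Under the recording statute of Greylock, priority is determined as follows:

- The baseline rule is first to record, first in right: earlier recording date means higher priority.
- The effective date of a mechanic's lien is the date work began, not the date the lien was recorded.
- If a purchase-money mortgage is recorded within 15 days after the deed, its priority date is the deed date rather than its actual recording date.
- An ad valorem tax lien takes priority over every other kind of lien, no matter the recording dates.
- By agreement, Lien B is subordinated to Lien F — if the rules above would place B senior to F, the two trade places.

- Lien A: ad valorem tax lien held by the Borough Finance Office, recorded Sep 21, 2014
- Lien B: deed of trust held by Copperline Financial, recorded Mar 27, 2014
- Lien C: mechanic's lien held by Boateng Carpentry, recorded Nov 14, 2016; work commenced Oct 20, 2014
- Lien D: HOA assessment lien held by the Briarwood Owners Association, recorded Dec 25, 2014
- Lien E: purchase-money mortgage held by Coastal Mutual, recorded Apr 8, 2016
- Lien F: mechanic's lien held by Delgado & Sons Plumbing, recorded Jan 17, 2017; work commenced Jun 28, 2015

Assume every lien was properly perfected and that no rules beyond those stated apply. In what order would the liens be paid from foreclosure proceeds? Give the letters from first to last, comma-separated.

A, F, C, D, B, E

Adjusting effective dates: C relates back to Oct 20, 2014 (work commenced); E's effective date is the deed date, Mar 29, 2016; F relates back to Jun 28, 2015 (work commenced).
A, as an ad valorem tax lien, has superpriority and ranks first.
Remaining liens by effective date: B (Mar 27, 2014), C (Oct 20, 2014), D (Dec 25, 2014), F (Jun 28, 2015), E (Mar 29, 2016).
The subordination applies — B was senior to F — so B and F swap.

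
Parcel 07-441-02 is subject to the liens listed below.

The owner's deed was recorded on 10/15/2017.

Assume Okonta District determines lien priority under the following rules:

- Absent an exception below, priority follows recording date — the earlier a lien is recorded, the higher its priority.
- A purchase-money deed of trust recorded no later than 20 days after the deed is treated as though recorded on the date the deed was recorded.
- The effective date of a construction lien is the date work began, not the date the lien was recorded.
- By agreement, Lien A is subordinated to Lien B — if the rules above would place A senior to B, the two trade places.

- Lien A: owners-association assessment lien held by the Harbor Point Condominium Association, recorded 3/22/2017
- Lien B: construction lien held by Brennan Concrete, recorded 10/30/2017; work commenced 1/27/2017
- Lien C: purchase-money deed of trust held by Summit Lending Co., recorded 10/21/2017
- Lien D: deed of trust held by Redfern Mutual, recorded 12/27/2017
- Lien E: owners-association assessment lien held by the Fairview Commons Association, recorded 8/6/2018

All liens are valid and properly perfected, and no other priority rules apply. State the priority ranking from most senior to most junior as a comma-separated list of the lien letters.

B, A, C, D, E

First, effective dates: B's effective date is 1/27/2017, when work began; C's effective date is the deed date, 10/15/2017.
Sorted by effective date: B (1/27/2017), A (3/22/2017), C (10/15/2017), D (12/27/2017), E (8/6/2018).
A already ranks below B; the subordination has no effect.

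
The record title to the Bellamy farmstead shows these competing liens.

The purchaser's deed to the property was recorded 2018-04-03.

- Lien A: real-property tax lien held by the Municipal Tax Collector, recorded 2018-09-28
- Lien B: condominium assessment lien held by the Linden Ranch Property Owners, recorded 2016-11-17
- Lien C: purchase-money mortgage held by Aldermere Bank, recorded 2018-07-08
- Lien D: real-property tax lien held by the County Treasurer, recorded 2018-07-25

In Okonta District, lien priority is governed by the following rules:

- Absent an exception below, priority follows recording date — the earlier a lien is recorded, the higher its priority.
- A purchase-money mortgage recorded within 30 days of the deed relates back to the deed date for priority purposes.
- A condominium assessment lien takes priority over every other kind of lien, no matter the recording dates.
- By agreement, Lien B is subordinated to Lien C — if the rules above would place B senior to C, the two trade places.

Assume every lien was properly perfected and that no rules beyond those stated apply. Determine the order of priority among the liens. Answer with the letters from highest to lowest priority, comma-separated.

Effective dates after the stated exceptions: C missed the 30-day window (96 days after the deed), so its recording date stands.
B is a condominium assessment lien and takes priority over every other lien.
Ordering the rest by effective date: C (2018-07-08), D (2018-07-25), A (2018-09-28).
Because B would otherwise rank above C, the subordination swaps them.

C, B, D, A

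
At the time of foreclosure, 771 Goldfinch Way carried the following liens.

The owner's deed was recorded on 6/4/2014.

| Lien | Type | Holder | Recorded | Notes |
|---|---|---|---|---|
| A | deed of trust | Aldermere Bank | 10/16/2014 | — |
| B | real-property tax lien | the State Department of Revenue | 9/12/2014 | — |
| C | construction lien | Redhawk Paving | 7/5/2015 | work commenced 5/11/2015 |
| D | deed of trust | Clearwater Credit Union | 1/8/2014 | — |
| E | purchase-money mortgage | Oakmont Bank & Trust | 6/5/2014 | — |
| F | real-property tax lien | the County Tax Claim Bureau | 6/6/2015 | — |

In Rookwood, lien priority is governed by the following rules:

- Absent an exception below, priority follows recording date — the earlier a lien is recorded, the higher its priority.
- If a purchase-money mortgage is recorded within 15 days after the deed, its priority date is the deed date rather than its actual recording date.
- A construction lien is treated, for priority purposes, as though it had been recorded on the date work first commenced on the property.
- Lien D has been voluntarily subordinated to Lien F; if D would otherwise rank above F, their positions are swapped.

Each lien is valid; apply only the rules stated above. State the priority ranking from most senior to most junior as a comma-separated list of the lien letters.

F, E, B, A, C, D

First, effective dates: C's effective date is 5/11/2015, when work began; E's effective date is the deed date, 6/4/2014.
Sorted by effective date: D (1/8/2014), E (6/4/2014), B (9/12/2014), A (10/16/2014), C (5/11/2015), F (6/6/2015).
Because D would otherwise rank above F, the subordination swaps them.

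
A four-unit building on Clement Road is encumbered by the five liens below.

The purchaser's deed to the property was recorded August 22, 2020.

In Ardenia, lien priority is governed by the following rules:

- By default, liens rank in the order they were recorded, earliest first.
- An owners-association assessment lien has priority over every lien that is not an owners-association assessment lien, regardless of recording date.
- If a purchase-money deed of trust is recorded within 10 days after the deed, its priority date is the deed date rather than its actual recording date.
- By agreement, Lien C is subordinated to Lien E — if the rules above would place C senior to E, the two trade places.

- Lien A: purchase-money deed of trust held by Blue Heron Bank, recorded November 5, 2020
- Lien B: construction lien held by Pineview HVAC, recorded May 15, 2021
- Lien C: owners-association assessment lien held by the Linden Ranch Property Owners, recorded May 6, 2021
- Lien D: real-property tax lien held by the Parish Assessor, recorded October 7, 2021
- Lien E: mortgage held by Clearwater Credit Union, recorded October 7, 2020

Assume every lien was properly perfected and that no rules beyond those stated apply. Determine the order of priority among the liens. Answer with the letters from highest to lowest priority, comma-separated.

First, effective dates: A was recorded 75 days after the deed, outside the 10-day window, so it keeps its recording date.
C is an owners-association assessment lien, so it outranks all other liens regardless of date.
Among the remaining liens, by effective date: E (October 7, 2020), A (November 5, 2020), B (May 15, 2021), D (October 7, 2021).
The subordination applies — C was senior to E — so C and E swap.

E, C, A, B, D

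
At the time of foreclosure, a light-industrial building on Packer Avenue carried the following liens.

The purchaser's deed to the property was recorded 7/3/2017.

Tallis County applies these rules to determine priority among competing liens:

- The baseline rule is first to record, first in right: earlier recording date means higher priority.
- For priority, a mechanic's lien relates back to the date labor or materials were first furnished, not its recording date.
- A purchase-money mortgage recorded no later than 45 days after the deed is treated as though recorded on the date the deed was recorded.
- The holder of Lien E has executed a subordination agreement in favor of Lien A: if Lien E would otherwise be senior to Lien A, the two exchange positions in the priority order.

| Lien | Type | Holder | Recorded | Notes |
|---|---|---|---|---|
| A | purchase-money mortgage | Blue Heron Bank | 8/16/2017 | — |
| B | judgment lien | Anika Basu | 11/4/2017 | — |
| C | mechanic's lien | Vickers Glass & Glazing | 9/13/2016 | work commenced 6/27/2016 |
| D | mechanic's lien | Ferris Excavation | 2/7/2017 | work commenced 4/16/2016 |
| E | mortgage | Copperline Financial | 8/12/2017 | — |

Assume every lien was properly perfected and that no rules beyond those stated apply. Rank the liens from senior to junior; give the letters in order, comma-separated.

D, C, A, E, B

First, effective dates: A was recorded within the 45-day window, so its effective date is the deed date 7/3/2017; C's effective date is 6/27/2016, when work began; D is treated as recorded 4/16/2016, the work-commencement date.
By effective date: D (4/16/2016), C (6/27/2016), A (7/3/2017), E (8/12/2017), B (11/4/2017).
E is already junior to A, so the subordination agreement changes nothing.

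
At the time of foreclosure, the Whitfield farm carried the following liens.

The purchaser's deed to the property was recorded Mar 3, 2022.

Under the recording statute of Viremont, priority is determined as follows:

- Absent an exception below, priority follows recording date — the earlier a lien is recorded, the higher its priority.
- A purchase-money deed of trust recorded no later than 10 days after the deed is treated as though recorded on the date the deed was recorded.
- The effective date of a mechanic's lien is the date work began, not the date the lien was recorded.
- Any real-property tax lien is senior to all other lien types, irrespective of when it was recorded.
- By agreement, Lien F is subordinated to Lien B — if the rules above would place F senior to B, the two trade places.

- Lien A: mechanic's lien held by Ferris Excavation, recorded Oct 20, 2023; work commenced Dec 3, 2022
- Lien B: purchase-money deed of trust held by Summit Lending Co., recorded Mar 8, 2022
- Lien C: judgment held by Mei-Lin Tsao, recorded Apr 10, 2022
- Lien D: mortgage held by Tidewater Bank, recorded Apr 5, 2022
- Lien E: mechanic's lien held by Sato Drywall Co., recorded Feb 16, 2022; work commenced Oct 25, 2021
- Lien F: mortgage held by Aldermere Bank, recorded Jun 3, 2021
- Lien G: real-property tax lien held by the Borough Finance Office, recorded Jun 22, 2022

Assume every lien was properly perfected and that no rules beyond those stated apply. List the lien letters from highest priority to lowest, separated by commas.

G, B, E, F, D, C, A

Adjusting effective dates: A is treated as recorded Dec 3, 2022, the work-commencement date; B's effective date is the deed date, Mar 3, 2022; E's effective date is Oct 25, 2021, when work began.
G is a real-property tax lien and takes priority over every other lien.
Among the remaining liens, by effective date: F (Jun 3, 2021), E (Oct 25, 2021), B (Mar 3, 2022), D (Apr 5, 2022), C (Apr 10, 2022), A (Dec 3, 2022).
Because F would otherwise rank above B, the subordination swaps them.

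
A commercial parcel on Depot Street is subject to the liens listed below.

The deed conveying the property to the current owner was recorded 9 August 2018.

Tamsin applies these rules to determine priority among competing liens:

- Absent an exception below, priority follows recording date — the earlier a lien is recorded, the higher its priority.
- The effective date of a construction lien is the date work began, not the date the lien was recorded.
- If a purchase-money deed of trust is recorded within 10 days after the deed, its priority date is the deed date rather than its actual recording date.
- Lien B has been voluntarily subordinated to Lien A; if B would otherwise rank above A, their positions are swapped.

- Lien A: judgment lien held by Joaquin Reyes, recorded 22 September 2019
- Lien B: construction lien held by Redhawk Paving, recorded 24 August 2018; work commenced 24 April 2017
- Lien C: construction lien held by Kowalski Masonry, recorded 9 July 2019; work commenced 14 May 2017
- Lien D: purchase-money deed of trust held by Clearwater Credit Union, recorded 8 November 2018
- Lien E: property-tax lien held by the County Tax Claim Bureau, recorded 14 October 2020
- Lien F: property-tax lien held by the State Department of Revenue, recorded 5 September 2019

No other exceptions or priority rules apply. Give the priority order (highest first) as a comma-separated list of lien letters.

Effective dates after the stated exceptions: B's effective date is 24 April 2017, when work began; C's effective date is 14 May 2017, when work began; D was recorded 91 days after the deed, outside the 10-day window, so it keeps its recording date.
Sorted by effective date: B (24 April 2017), C (14 May 2017), D (8 November 2018), F (5 September 2019), A (22 September 2019), E (14 October 2020).
The subordination applies — B was senior to A — so B and A swap.

A, C, D, F, B, E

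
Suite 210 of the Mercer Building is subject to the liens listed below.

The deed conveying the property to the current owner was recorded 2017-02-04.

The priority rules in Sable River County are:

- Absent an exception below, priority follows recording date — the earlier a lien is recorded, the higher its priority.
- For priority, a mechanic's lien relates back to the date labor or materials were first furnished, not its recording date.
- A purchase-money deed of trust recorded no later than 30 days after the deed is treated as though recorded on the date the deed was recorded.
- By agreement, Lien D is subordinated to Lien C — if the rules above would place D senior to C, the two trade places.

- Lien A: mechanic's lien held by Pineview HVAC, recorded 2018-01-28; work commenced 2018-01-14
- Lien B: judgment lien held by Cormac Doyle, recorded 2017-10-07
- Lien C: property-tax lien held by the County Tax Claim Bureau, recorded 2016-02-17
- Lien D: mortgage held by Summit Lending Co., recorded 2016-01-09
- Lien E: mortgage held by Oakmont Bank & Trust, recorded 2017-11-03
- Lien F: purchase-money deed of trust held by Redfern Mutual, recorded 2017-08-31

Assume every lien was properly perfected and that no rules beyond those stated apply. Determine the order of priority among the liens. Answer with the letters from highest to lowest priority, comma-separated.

Adjusting effective dates: A is treated as recorded 2018-01-14, the work-commencement date; F missed the 30-day window (208 days after the deed), so its recording date stands.
Ordering by effective date: D (2016-01-09), C (2016-02-17), F (2017-08-31), B (2017-10-07), E (2017-11-03), A (2018-01-14).
D is senior to C before the subordination, so the two trade places.

C, D, F, B, E, A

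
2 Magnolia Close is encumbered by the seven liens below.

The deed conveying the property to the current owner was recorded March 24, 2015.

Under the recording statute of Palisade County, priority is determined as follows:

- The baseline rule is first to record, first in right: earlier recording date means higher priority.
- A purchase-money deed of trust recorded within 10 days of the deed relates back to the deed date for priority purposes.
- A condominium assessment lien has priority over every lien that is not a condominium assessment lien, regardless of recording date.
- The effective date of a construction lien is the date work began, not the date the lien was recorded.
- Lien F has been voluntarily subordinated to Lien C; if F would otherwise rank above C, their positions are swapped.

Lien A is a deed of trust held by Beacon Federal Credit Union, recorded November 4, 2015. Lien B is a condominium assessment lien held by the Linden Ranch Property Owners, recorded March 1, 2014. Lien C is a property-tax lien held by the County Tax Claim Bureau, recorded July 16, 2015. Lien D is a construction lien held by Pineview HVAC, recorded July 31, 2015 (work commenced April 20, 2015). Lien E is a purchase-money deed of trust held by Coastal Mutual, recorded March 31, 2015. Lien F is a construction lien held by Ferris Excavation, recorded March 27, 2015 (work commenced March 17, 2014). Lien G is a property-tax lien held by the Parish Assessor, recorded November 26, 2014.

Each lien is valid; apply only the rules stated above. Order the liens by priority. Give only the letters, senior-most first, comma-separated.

B, C, G, E, D, F, A

Effective dates after the stated exceptions: D relates back to April 20, 2015 (work commenced); E's effective date is the deed date, March 24, 2015; F relates back to March 17, 2014 (work commenced).
B, as a condominium assessment lien, has superpriority and ranks first.
Remaining liens by effective date: F (March 17, 2014), G (November 26, 2014), E (March 24, 2015), D (April 20, 2015), C (July 16, 2015), A (November 4, 2015).
Because F would otherwise rank above C, the subordination swaps them.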